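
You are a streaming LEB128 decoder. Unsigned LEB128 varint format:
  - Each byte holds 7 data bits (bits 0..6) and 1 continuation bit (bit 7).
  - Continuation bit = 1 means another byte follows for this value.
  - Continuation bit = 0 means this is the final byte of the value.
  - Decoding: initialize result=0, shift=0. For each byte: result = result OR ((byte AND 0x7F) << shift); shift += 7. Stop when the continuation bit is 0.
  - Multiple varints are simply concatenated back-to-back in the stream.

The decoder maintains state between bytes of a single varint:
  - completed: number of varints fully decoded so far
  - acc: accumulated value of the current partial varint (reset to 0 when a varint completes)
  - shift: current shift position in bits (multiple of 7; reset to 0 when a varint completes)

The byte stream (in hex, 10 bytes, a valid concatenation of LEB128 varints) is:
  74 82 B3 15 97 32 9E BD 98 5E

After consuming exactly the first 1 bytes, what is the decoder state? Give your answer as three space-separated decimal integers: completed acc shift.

Answer: 1 0 0

Derivation:
byte[0]=0x74 cont=0 payload=0x74: varint #1 complete (value=116); reset -> completed=1 acc=0 shift=0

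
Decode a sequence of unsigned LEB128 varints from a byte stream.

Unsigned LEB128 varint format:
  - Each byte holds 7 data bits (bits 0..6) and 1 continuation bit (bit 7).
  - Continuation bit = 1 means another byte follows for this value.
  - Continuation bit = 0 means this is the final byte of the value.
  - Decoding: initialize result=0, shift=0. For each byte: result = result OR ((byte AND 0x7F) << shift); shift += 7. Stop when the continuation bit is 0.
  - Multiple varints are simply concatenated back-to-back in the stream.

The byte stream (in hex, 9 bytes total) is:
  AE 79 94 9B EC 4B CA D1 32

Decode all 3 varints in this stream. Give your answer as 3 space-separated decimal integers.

  byte[0]=0xAE cont=1 payload=0x2E=46: acc |= 46<<0 -> acc=46 shift=7
  byte[1]=0x79 cont=0 payload=0x79=121: acc |= 121<<7 -> acc=15534 shift=14 [end]
Varint 1: bytes[0:2] = AE 79 -> value 15534 (2 byte(s))
  byte[2]=0x94 cont=1 payload=0x14=20: acc |= 20<<0 -> acc=20 shift=7
  byte[3]=0x9B cont=1 payload=0x1B=27: acc |= 27<<7 -> acc=3476 shift=14
  byte[4]=0xEC cont=1 payload=0x6C=108: acc |= 108<<14 -> acc=1772948 shift=21
  byte[5]=0x4B cont=0 payload=0x4B=75: acc |= 75<<21 -> acc=159059348 shift=28 [end]
Varint 2: bytes[2:6] = 94 9B EC 4B -> value 159059348 (4 byte(s))
  byte[6]=0xCA cont=1 payload=0x4A=74: acc |= 74<<0 -> acc=74 shift=7
  byte[7]=0xD1 cont=1 payload=0x51=81: acc |= 81<<7 -> acc=10442 shift=14
  byte[8]=0x32 cont=0 payload=0x32=50: acc |= 50<<14 -> acc=829642 shift=21 [end]
Varint 3: bytes[6:9] = CA D1 32 -> value 829642 (3 byte(s))

Answer: 15534 159059348 829642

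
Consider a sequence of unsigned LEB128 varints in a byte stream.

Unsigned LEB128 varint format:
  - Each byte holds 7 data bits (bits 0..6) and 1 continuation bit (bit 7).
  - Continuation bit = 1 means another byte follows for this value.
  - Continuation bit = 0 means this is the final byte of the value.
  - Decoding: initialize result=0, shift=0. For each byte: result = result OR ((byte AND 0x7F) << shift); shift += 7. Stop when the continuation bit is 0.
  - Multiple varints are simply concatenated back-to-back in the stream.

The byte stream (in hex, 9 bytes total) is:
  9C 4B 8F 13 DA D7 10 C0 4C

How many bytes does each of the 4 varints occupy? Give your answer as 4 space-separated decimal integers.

  byte[0]=0x9C cont=1 payload=0x1C=28: acc |= 28<<0 -> acc=28 shift=7
  byte[1]=0x4B cont=0 payload=0x4B=75: acc |= 75<<7 -> acc=9628 shift=14 [end]
Varint 1: bytes[0:2] = 9C 4B -> value 9628 (2 byte(s))
  byte[2]=0x8F cont=1 payload=0x0F=15: acc |= 15<<0 -> acc=15 shift=7
  byte[3]=0x13 cont=0 payload=0x13=19: acc |= 19<<7 -> acc=2447 shift=14 [end]
Varint 2: bytes[2:4] = 8F 13 -> value 2447 (2 byte(s))
  byte[4]=0xDA cont=1 payload=0x5A=90: acc |= 90<<0 -> acc=90 shift=7
  byte[5]=0xD7 cont=1 payload=0x57=87: acc |= 87<<7 -> acc=11226 shift=14
  byte[6]=0x10 cont=0 payload=0x10=16: acc |= 16<<14 -> acc=273370 shift=21 [end]
Varint 3: bytes[4:7] = DA D7 10 -> value 273370 (3 byte(s))
  byte[7]=0xC0 cont=1 payload=0x40=64: acc |= 64<<0 -> acc=64 shift=7
  byte[8]=0x4C cont=0 payload=0x4C=76: acc |= 76<<7 -> acc=9792 shift=14 [end]
Varint 4: bytes[7:9] = C0 4C -> value 9792 (2 byte(s))

Answer: 2 2 3 2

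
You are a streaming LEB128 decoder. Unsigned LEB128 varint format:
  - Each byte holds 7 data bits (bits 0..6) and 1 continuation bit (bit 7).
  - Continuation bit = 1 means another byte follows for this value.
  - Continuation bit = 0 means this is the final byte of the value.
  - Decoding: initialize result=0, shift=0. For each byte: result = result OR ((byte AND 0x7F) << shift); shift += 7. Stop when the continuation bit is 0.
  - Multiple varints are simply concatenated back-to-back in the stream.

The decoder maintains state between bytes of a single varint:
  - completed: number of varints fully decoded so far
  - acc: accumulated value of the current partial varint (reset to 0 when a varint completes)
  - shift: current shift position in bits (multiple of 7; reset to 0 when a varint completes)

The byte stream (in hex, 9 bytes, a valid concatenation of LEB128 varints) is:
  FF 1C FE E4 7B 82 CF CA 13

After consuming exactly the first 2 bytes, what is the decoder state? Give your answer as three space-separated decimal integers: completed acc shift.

Answer: 1 0 0

Derivation:
byte[0]=0xFF cont=1 payload=0x7F: acc |= 127<<0 -> completed=0 acc=127 shift=7
byte[1]=0x1C cont=0 payload=0x1C: varint #1 complete (value=3711); reset -> completed=1 acc=0 shift=0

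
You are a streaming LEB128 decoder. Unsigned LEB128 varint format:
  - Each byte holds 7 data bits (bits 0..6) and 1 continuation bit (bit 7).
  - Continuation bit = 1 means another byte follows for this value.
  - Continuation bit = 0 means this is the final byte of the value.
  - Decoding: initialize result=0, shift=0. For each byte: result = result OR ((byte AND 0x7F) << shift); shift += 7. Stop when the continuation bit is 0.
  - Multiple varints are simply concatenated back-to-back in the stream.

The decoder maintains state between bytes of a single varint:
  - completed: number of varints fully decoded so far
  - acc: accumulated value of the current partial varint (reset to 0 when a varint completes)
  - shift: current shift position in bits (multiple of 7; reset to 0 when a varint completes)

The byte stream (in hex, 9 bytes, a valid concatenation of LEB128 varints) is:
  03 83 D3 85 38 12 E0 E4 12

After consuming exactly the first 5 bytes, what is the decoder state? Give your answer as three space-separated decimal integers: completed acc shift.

Answer: 2 0 0

Derivation:
byte[0]=0x03 cont=0 payload=0x03: varint #1 complete (value=3); reset -> completed=1 acc=0 shift=0
byte[1]=0x83 cont=1 payload=0x03: acc |= 3<<0 -> completed=1 acc=3 shift=7
byte[2]=0xD3 cont=1 payload=0x53: acc |= 83<<7 -> completed=1 acc=10627 shift=14
byte[3]=0x85 cont=1 payload=0x05: acc |= 5<<14 -> completed=1 acc=92547 shift=21
byte[4]=0x38 cont=0 payload=0x38: varint #2 complete (value=117533059); reset -> completed=2 acc=0 shift=0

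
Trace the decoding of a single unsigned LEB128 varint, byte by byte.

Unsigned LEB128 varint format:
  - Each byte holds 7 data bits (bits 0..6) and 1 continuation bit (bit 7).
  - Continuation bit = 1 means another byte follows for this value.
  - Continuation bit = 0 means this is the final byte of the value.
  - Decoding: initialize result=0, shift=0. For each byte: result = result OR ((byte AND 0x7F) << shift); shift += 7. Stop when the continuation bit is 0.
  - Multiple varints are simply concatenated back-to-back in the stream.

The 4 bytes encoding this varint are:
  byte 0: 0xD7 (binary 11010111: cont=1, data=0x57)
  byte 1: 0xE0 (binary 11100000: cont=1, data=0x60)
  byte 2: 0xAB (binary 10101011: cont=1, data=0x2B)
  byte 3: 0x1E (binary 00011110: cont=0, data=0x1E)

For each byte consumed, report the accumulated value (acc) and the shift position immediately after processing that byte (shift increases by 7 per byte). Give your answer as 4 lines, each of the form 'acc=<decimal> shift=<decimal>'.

Answer: acc=87 shift=7
acc=12375 shift=14
acc=716887 shift=21
acc=63631447 shift=28

Derivation:
byte 0=0xD7: payload=0x57=87, contrib = 87<<0 = 87; acc -> 87, shift -> 7
byte 1=0xE0: payload=0x60=96, contrib = 96<<7 = 12288; acc -> 12375, shift -> 14
byte 2=0xAB: payload=0x2B=43, contrib = 43<<14 = 704512; acc -> 716887, shift -> 21
byte 3=0x1E: payload=0x1E=30, contrib = 30<<21 = 62914560; acc -> 63631447, shift -> 28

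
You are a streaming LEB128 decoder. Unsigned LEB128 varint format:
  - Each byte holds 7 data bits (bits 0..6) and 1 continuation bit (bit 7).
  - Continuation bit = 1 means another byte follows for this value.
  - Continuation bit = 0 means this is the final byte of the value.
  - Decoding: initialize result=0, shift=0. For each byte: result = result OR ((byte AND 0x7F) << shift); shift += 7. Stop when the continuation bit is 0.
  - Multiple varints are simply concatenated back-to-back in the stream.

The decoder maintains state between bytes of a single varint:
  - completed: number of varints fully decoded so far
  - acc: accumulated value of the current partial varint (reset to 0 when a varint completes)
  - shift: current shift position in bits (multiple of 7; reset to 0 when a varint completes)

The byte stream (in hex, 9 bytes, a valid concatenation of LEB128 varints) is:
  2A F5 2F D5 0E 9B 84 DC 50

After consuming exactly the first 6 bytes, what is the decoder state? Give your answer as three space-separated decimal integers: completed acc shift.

byte[0]=0x2A cont=0 payload=0x2A: varint #1 complete (value=42); reset -> completed=1 acc=0 shift=0
byte[1]=0xF5 cont=1 payload=0x75: acc |= 117<<0 -> completed=1 acc=117 shift=7
byte[2]=0x2F cont=0 payload=0x2F: varint #2 complete (value=6133); reset -> completed=2 acc=0 shift=0
byte[3]=0xD5 cont=1 payload=0x55: acc |= 85<<0 -> completed=2 acc=85 shift=7
byte[4]=0x0E cont=0 payload=0x0E: varint #3 complete (value=1877); reset -> completed=3 acc=0 shift=0
byte[5]=0x9B cont=1 payload=0x1B: acc |= 27<<0 -> completed=3 acc=27 shift=7

Answer: 3 27 7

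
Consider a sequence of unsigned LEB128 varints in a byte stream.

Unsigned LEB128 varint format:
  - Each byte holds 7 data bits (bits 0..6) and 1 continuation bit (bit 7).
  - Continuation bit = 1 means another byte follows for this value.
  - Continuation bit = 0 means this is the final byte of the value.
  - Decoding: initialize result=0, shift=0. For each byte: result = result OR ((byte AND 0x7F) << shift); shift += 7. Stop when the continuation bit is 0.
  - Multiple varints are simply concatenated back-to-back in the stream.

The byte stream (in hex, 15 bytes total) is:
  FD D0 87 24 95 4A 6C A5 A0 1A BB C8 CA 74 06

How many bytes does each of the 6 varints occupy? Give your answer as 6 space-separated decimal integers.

Answer: 4 2 1 3 4 1

Derivation:
  byte[0]=0xFD cont=1 payload=0x7D=125: acc |= 125<<0 -> acc=125 shift=7
  byte[1]=0xD0 cont=1 payload=0x50=80: acc |= 80<<7 -> acc=10365 shift=14
  byte[2]=0x87 cont=1 payload=0x07=7: acc |= 7<<14 -> acc=125053 shift=21
  byte[3]=0x24 cont=0 payload=0x24=36: acc |= 36<<21 -> acc=75622525 shift=28 [end]
Varint 1: bytes[0:4] = FD D0 87 24 -> value 75622525 (4 byte(s))
  byte[4]=0x95 cont=1 payload=0x15=21: acc |= 21<<0 -> acc=21 shift=7
  byte[5]=0x4A cont=0 payload=0x4A=74: acc |= 74<<7 -> acc=9493 shift=14 [end]
Varint 2: bytes[4:6] = 95 4A -> value 9493 (2 byte(s))
  byte[6]=0x6C cont=0 payload=0x6C=108: acc |= 108<<0 -> acc=108 shift=7 [end]
Varint 3: bytes[6:7] = 6C -> value 108 (1 byte(s))
  byte[7]=0xA5 cont=1 payload=0x25=37: acc |= 37<<0 -> acc=37 shift=7
  byte[8]=0xA0 cont=1 payload=0x20=32: acc |= 32<<7 -> acc=4133 shift=14
  byte[9]=0x1A cont=0 payload=0x1A=26: acc |= 26<<14 -> acc=430117 shift=21 [end]
Varint 4: bytes[7:10] = A5 A0 1A -> value 430117 (3 byte(s))
  byte[10]=0xBB cont=1 payload=0x3B=59: acc |= 59<<0 -> acc=59 shift=7
  byte[11]=0xC8 cont=1 payload=0x48=72: acc |= 72<<7 -> acc=9275 shift=14
  byte[12]=0xCA cont=1 payload=0x4A=74: acc |= 74<<14 -> acc=1221691 shift=21
  byte[13]=0x74 cont=0 payload=0x74=116: acc |= 116<<21 -> acc=244491323 shift=28 [end]
Varint 5: bytes[10:14] = BB C8 CA 74 -> value 244491323 (4 byte(s))
  byte[14]=0x06 cont=0 payload=0x06=6: acc |= 6<<0 -> acc=6 shift=7 [end]
Varint 6: bytes[14:15] = 06 -> value 6 (1 byte(s))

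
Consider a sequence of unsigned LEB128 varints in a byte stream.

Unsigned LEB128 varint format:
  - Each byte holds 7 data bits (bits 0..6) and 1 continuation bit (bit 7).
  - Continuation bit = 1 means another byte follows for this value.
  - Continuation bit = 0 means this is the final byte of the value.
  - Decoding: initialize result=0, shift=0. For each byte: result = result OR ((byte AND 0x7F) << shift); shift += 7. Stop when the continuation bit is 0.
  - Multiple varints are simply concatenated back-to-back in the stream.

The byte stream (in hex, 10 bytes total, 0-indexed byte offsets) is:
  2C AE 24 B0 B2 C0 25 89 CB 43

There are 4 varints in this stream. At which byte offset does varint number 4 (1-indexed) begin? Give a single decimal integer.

  byte[0]=0x2C cont=0 payload=0x2C=44: acc |= 44<<0 -> acc=44 shift=7 [end]
Varint 1: bytes[0:1] = 2C -> value 44 (1 byte(s))
  byte[1]=0xAE cont=1 payload=0x2E=46: acc |= 46<<0 -> acc=46 shift=7
  byte[2]=0x24 cont=0 payload=0x24=36: acc |= 36<<7 -> acc=4654 shift=14 [end]
Varint 2: bytes[1:3] = AE 24 -> value 4654 (2 byte(s))
  byte[3]=0xB0 cont=1 payload=0x30=48: acc |= 48<<0 -> acc=48 shift=7
  byte[4]=0xB2 cont=1 payload=0x32=50: acc |= 50<<7 -> acc=6448 shift=14
  byte[5]=0xC0 cont=1 payload=0x40=64: acc |= 64<<14 -> acc=1055024 shift=21
  byte[6]=0x25 cont=0 payload=0x25=37: acc |= 37<<21 -> acc=78649648 shift=28 [end]
Varint 3: bytes[3:7] = B0 B2 C0 25 -> value 78649648 (4 byte(s))
  byte[7]=0x89 cont=1 payload=0x09=9: acc |= 9<<0 -> acc=9 shift=7
  byte[8]=0xCB cont=1 payload=0x4B=75: acc |= 75<<7 -> acc=9609 shift=14
  byte[9]=0x43 cont=0 payload=0x43=67: acc |= 67<<14 -> acc=1107337 shift=21 [end]
Varint 4: bytes[7:10] = 89 CB 43 -> value 1107337 (3 byte(s))

Answer: 7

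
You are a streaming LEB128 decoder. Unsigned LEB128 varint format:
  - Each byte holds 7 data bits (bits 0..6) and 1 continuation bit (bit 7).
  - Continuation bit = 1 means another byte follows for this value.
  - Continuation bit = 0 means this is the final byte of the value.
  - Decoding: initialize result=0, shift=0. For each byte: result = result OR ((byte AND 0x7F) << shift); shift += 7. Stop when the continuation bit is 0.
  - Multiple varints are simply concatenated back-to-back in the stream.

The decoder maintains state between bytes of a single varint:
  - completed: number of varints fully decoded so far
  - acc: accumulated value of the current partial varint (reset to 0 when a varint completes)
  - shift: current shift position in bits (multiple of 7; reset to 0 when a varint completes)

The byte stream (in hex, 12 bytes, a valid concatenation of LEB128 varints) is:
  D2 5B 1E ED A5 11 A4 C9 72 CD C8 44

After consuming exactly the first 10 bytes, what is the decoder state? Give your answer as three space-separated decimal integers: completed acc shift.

byte[0]=0xD2 cont=1 payload=0x52: acc |= 82<<0 -> completed=0 acc=82 shift=7
byte[1]=0x5B cont=0 payload=0x5B: varint #1 complete (value=11730); reset -> completed=1 acc=0 shift=0
byte[2]=0x1E cont=0 payload=0x1E: varint #2 complete (value=30); reset -> completed=2 acc=0 shift=0
byte[3]=0xED cont=1 payload=0x6D: acc |= 109<<0 -> completed=2 acc=109 shift=7
byte[4]=0xA5 cont=1 payload=0x25: acc |= 37<<7 -> completed=2 acc=4845 shift=14
byte[5]=0x11 cont=0 payload=0x11: varint #3 complete (value=283373); reset -> completed=3 acc=0 shift=0
byte[6]=0xA4 cont=1 payload=0x24: acc |= 36<<0 -> completed=3 acc=36 shift=7
byte[7]=0xC9 cont=1 payload=0x49: acc |= 73<<7 -> completed=3 acc=9380 shift=14
byte[8]=0x72 cont=0 payload=0x72: varint #4 complete (value=1877156); reset -> completed=4 acc=0 shift=0
byte[9]=0xCD cont=1 payload=0x4D: acc |= 77<<0 -> completed=4 acc=77 shift=7

Answer: 4 77 7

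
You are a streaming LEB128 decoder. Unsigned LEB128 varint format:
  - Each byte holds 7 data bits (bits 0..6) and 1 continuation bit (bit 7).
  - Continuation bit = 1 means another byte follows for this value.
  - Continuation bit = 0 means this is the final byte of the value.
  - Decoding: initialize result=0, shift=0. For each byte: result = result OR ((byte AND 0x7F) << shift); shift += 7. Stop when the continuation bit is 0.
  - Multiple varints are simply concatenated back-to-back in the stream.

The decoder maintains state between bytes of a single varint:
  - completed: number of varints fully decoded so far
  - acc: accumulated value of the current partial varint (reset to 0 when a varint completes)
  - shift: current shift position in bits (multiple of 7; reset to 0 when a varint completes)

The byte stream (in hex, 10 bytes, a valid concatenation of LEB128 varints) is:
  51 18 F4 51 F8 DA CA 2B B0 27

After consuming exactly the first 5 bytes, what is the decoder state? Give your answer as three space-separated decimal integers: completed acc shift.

Answer: 3 120 7

Derivation:
byte[0]=0x51 cont=0 payload=0x51: varint #1 complete (value=81); reset -> completed=1 acc=0 shift=0
byte[1]=0x18 cont=0 payload=0x18: varint #2 complete (value=24); reset -> completed=2 acc=0 shift=0
byte[2]=0xF4 cont=1 payload=0x74: acc |= 116<<0 -> completed=2 acc=116 shift=7
byte[3]=0x51 cont=0 payload=0x51: varint #3 complete (value=10484); reset -> completed=3 acc=0 shift=0
byte[4]=0xF8 cont=1 payload=0x78: acc |= 120<<0 -> completed=3 acc=120 shift=7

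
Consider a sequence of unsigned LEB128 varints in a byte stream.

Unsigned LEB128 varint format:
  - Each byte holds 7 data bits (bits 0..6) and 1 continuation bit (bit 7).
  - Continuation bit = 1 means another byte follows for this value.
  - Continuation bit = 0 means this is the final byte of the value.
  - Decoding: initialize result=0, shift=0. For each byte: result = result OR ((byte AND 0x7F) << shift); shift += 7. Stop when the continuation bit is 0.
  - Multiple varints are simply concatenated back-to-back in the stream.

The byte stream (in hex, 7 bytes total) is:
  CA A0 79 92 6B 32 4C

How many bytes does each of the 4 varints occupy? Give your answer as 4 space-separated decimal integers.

  byte[0]=0xCA cont=1 payload=0x4A=74: acc |= 74<<0 -> acc=74 shift=7
  byte[1]=0xA0 cont=1 payload=0x20=32: acc |= 32<<7 -> acc=4170 shift=14
  byte[2]=0x79 cont=0 payload=0x79=121: acc |= 121<<14 -> acc=1986634 shift=21 [end]
Varint 1: bytes[0:3] = CA A0 79 -> value 1986634 (3 byte(s))
  byte[3]=0x92 cont=1 payload=0x12=18: acc |= 18<<0 -> acc=18 shift=7
  byte[4]=0x6B cont=0 payload=0x6B=107: acc |= 107<<7 -> acc=13714 shift=14 [end]
Varint 2: bytes[3:5] = 92 6B -> value 13714 (2 byte(s))
  byte[5]=0x32 cont=0 payload=0x32=50: acc |= 50<<0 -> acc=50 shift=7 [end]
Varint 3: bytes[5:6] = 32 -> value 50 (1 byte(s))
  byte[6]=0x4C cont=0 payload=0x4C=76: acc |= 76<<0 -> acc=76 shift=7 [end]
Varint 4: bytes[6:7] = 4C -> value 76 (1 byte(s))

Answer: 3 2 1 1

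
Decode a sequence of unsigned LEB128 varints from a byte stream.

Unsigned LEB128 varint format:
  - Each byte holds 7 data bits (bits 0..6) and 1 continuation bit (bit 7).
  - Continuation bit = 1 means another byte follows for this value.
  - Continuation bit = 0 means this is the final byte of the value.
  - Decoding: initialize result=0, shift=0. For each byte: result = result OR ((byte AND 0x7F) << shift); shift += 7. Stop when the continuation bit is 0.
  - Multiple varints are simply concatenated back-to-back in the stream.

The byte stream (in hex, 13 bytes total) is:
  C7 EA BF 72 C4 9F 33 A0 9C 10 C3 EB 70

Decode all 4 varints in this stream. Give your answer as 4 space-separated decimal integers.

  byte[0]=0xC7 cont=1 payload=0x47=71: acc |= 71<<0 -> acc=71 shift=7
  byte[1]=0xEA cont=1 payload=0x6A=106: acc |= 106<<7 -> acc=13639 shift=14
  byte[2]=0xBF cont=1 payload=0x3F=63: acc |= 63<<14 -> acc=1045831 shift=21
  byte[3]=0x72 cont=0 payload=0x72=114: acc |= 114<<21 -> acc=240121159 shift=28 [end]
Varint 1: bytes[0:4] = C7 EA BF 72 -> value 240121159 (4 byte(s))
  byte[4]=0xC4 cont=1 payload=0x44=68: acc |= 68<<0 -> acc=68 shift=7
  byte[5]=0x9F cont=1 payload=0x1F=31: acc |= 31<<7 -> acc=4036 shift=14
  byte[6]=0x33 cont=0 payload=0x33=51: acc |= 51<<14 -> acc=839620 shift=21 [end]
Varint 2: bytes[4:7] = C4 9F 33 -> value 839620 (3 byte(s))
  byte[7]=0xA0 cont=1 payload=0x20=32: acc |= 32<<0 -> acc=32 shift=7
  byte[8]=0x9C cont=1 payload=0x1C=28: acc |= 28<<7 -> acc=3616 shift=14
  byte[9]=0x10 cont=0 payload=0x10=16: acc |= 16<<14 -> acc=265760 shift=21 [end]
Varint 3: bytes[7:10] = A0 9C 10 -> value 265760 (3 byte(s))
  byte[10]=0xC3 cont=1 payload=0x43=67: acc |= 67<<0 -> acc=67 shift=7
  byte[11]=0xEB cont=1 payload=0x6B=107: acc |= 107<<7 -> acc=13763 shift=14
  byte[12]=0x70 cont=0 payload=0x70=112: acc |= 112<<14 -> acc=1848771 shift=21 [end]
Varint 4: bytes[10:13] = C3 EB 70 -> value 1848771 (3 byte(s))

Answer: 240121159 839620 265760 1848771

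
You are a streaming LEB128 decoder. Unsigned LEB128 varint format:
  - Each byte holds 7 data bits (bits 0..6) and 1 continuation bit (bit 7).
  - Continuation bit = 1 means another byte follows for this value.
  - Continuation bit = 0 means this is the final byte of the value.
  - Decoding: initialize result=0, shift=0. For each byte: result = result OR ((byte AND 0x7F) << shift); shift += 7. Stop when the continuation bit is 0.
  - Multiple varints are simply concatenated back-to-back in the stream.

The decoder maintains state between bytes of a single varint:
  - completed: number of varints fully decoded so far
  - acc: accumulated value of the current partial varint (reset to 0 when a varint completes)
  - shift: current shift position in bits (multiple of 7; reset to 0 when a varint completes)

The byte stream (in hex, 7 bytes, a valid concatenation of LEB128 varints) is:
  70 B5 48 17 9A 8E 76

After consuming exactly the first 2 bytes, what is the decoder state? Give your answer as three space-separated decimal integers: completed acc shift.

Answer: 1 53 7

Derivation:
byte[0]=0x70 cont=0 payload=0x70: varint #1 complete (value=112); reset -> completed=1 acc=0 shift=0
byte[1]=0xB5 cont=1 payload=0x35: acc |= 53<<0 -> completed=1 acc=53 shift=7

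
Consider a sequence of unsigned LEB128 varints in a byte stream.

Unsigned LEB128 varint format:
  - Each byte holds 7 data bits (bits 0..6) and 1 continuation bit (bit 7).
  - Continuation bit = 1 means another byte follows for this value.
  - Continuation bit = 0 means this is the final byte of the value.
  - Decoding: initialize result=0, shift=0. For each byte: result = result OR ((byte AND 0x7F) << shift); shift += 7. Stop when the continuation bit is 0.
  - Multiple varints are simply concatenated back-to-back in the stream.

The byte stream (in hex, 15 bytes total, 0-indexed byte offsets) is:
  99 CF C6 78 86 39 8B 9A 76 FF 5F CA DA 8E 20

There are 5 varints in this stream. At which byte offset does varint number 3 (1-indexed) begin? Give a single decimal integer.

Answer: 6

Derivation:
  byte[0]=0x99 cont=1 payload=0x19=25: acc |= 25<<0 -> acc=25 shift=7
  byte[1]=0xCF cont=1 payload=0x4F=79: acc |= 79<<7 -> acc=10137 shift=14
  byte[2]=0xC6 cont=1 payload=0x46=70: acc |= 70<<14 -> acc=1157017 shift=21
  byte[3]=0x78 cont=0 payload=0x78=120: acc |= 120<<21 -> acc=252815257 shift=28 [end]
Varint 1: bytes[0:4] = 99 CF C6 78 -> value 252815257 (4 byte(s))
  byte[4]=0x86 cont=1 payload=0x06=6: acc |= 6<<0 -> acc=6 shift=7
  byte[5]=0x39 cont=0 payload=0x39=57: acc |= 57<<7 -> acc=7302 shift=14 [end]
Varint 2: bytes[4:6] = 86 39 -> value 7302 (2 byte(s))
  byte[6]=0x8B cont=1 payload=0x0B=11: acc |= 11<<0 -> acc=11 shift=7
  byte[7]=0x9A cont=1 payload=0x1A=26: acc |= 26<<7 -> acc=3339 shift=14
  byte[8]=0x76 cont=0 payload=0x76=118: acc |= 118<<14 -> acc=1936651 shift=21 [end]
Varint 3: bytes[6:9] = 8B 9A 76 -> value 1936651 (3 byte(s))
  byte[9]=0xFF cont=1 payload=0x7F=127: acc |= 127<<0 -> acc=127 shift=7
  byte[10]=0x5F cont=0 payload=0x5F=95: acc |= 95<<7 -> acc=12287 shift=14 [end]
Varint 4: bytes[9:11] = FF 5F -> value 12287 (2 byte(s))
  byte[11]=0xCA cont=1 payload=0x4A=74: acc |= 74<<0 -> acc=74 shift=7
  byte[12]=0xDA cont=1 payload=0x5A=90: acc |= 90<<7 -> acc=11594 shift=14
  byte[13]=0x8E cont=1 payload=0x0E=14: acc |= 14<<14 -> acc=240970 shift=21
  byte[14]=0x20 cont=0 payload=0x20=32: acc |= 32<<21 -> acc=67349834 shift=28 [end]
Varint 5: bytes[11:15] = CA DA 8E 20 -> value 67349834 (4 byte(s))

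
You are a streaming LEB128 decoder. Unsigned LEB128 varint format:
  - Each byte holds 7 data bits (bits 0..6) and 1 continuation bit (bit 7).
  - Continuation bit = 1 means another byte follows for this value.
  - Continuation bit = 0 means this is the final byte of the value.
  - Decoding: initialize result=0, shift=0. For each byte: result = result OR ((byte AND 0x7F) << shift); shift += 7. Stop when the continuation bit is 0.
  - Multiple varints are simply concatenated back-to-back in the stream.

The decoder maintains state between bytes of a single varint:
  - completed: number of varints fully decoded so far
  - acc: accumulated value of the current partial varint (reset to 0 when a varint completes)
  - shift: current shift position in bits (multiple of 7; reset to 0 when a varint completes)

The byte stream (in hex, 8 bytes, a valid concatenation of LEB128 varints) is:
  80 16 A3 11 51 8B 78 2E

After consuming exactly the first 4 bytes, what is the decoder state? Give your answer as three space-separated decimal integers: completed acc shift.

Answer: 2 0 0

Derivation:
byte[0]=0x80 cont=1 payload=0x00: acc |= 0<<0 -> completed=0 acc=0 shift=7
byte[1]=0x16 cont=0 payload=0x16: varint #1 complete (value=2816); reset -> completed=1 acc=0 shift=0
byte[2]=0xA3 cont=1 payload=0x23: acc |= 35<<0 -> completed=1 acc=35 shift=7
byte[3]=0x11 cont=0 payload=0x11: varint #2 complete (value=2211); reset -> completed=2 acc=0 shift=0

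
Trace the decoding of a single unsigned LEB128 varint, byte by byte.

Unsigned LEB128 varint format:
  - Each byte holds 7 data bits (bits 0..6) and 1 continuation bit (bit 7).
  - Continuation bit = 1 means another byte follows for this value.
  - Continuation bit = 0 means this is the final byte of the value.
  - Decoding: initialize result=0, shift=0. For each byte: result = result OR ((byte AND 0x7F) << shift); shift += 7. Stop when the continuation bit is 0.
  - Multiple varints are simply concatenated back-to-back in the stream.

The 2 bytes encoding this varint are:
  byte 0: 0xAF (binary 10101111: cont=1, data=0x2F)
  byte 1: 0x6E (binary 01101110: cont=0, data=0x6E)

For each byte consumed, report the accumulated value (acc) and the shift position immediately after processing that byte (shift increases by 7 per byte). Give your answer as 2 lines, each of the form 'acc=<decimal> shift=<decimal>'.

byte 0=0xAF: payload=0x2F=47, contrib = 47<<0 = 47; acc -> 47, shift -> 7
byte 1=0x6E: payload=0x6E=110, contrib = 110<<7 = 14080; acc -> 14127, shift -> 14

Answer: acc=47 shift=7
acc=14127 shift=14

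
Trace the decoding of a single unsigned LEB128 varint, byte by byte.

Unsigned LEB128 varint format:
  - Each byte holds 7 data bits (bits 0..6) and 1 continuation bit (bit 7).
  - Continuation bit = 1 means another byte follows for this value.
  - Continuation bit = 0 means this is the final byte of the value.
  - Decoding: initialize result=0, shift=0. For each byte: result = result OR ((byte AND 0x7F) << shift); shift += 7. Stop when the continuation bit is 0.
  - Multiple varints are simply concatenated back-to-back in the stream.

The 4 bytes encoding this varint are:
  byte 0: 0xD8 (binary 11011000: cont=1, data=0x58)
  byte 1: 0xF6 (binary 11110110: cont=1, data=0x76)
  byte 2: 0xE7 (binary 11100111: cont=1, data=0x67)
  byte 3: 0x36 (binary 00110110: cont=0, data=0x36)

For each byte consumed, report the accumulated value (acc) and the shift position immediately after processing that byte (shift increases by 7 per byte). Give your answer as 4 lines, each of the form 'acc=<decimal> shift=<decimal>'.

Answer: acc=88 shift=7
acc=15192 shift=14
acc=1702744 shift=21
acc=114948952 shift=28

Derivation:
byte 0=0xD8: payload=0x58=88, contrib = 88<<0 = 88; acc -> 88, shift -> 7
byte 1=0xF6: payload=0x76=118, contrib = 118<<7 = 15104; acc -> 15192, shift -> 14
byte 2=0xE7: payload=0x67=103, contrib = 103<<14 = 1687552; acc -> 1702744, shift -> 21
byte 3=0x36: payload=0x36=54, contrib = 54<<21 = 113246208; acc -> 114948952, shift -> 28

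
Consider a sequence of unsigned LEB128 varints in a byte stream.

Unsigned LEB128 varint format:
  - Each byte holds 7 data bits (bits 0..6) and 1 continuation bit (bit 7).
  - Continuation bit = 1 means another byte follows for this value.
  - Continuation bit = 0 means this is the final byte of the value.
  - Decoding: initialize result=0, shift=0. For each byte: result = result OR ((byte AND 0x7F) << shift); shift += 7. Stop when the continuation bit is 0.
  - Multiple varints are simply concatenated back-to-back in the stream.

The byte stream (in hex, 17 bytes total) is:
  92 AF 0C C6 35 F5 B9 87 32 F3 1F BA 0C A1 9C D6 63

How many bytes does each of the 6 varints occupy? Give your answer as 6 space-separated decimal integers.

Answer: 3 2 4 2 2 4

Derivation:
  byte[0]=0x92 cont=1 payload=0x12=18: acc |= 18<<0 -> acc=18 shift=7
  byte[1]=0xAF cont=1 payload=0x2F=47: acc |= 47<<7 -> acc=6034 shift=14
  byte[2]=0x0C cont=0 payload=0x0C=12: acc |= 12<<14 -> acc=202642 shift=21 [end]
Varint 1: bytes[0:3] = 92 AF 0C -> value 202642 (3 byte(s))
  byte[3]=0xC6 cont=1 payload=0x46=70: acc |= 70<<0 -> acc=70 shift=7
  byte[4]=0x35 cont=0 payload=0x35=53: acc |= 53<<7 -> acc=6854 shift=14 [end]
Varint 2: bytes[3:5] = C6 35 -> value 6854 (2 byte(s))
  byte[5]=0xF5 cont=1 payload=0x75=117: acc |= 117<<0 -> acc=117 shift=7
  byte[6]=0xB9 cont=1 payload=0x39=57: acc |= 57<<7 -> acc=7413 shift=14
  byte[7]=0x87 cont=1 payload=0x07=7: acc |= 7<<14 -> acc=122101 shift=21
  byte[8]=0x32 cont=0 payload=0x32=50: acc |= 50<<21 -> acc=104979701 shift=28 [end]
Varint 3: bytes[5:9] = F5 B9 87 32 -> value 104979701 (4 byte(s))
  byte[9]=0xF3 cont=1 payload=0x73=115: acc |= 115<<0 -> acc=115 shift=7
  byte[10]=0x1F cont=0 payload=0x1F=31: acc |= 31<<7 -> acc=4083 shift=14 [end]
Varint 4: bytes[9:11] = F3 1F -> value 4083 (2 byte(s))
  byte[11]=0xBA cont=1 payload=0x3A=58: acc |= 58<<0 -> acc=58 shift=7
  byte[12]=0x0C cont=0 payload=0x0C=12: acc |= 12<<7 -> acc=1594 shift=14 [end]
Varint 5: bytes[11:13] = BA 0C -> value 1594 (2 byte(s))
  byte[13]=0xA1 cont=1 payload=0x21=33: acc |= 33<<0 -> acc=33 shift=7
  byte[14]=0x9C cont=1 payload=0x1C=28: acc |= 28<<7 -> acc=3617 shift=14
  byte[15]=0xD6 cont=1 payload=0x56=86: acc |= 86<<14 -> acc=1412641 shift=21
  byte[16]=0x63 cont=0 payload=0x63=99: acc |= 99<<21 -> acc=209030689 shift=28 [end]
Varint 6: bytes[13:17] = A1 9C D6 63 -> value 209030689 (4 byte(s))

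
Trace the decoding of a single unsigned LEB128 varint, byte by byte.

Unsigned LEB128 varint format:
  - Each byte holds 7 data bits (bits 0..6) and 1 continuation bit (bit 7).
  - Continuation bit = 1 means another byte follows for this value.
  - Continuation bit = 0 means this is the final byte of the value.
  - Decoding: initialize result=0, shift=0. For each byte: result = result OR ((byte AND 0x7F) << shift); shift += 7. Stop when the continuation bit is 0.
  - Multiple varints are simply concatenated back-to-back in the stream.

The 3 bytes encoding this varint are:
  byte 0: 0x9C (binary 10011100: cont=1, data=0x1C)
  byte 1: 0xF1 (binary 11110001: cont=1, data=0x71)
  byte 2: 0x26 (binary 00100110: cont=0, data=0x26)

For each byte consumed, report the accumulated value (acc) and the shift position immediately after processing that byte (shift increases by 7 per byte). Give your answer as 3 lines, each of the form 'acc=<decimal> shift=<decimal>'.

byte 0=0x9C: payload=0x1C=28, contrib = 28<<0 = 28; acc -> 28, shift -> 7
byte 1=0xF1: payload=0x71=113, contrib = 113<<7 = 14464; acc -> 14492, shift -> 14
byte 2=0x26: payload=0x26=38, contrib = 38<<14 = 622592; acc -> 637084, shift -> 21

Answer: acc=28 shift=7
acc=14492 shift=14
acc=637084 shift=21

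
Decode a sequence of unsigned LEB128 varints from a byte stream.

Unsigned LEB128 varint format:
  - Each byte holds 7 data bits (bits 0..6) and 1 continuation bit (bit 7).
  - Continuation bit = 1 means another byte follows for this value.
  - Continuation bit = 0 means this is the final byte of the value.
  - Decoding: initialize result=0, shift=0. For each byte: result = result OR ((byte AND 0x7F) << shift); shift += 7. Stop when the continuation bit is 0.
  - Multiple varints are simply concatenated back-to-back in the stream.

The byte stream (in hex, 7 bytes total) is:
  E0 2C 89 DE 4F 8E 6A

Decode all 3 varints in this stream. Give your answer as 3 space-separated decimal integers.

Answer: 5728 1306377 13582

Derivation:
  byte[0]=0xE0 cont=1 payload=0x60=96: acc |= 96<<0 -> acc=96 shift=7
  byte[1]=0x2C cont=0 payload=0x2C=44: acc |= 44<<7 -> acc=5728 shift=14 [end]
Varint 1: bytes[0:2] = E0 2C -> value 5728 (2 byte(s))
  byte[2]=0x89 cont=1 payload=0x09=9: acc |= 9<<0 -> acc=9 shift=7
  byte[3]=0xDE cont=1 payload=0x5E=94: acc |= 94<<7 -> acc=12041 shift=14
  byte[4]=0x4F cont=0 payload=0x4F=79: acc |= 79<<14 -> acc=1306377 shift=21 [end]
Varint 2: bytes[2:5] = 89 DE 4F -> value 1306377 (3 byte(s))
  byte[5]=0x8E cont=1 payload=0x0E=14: acc |= 14<<0 -> acc=14 shift=7
  byte[6]=0x6A cont=0 payload=0x6A=106: acc |= 106<<7 -> acc=13582 shift=14 [end]
Varint 3: bytes[5:7] = 8E 6A -> value 13582 (2 byte(s))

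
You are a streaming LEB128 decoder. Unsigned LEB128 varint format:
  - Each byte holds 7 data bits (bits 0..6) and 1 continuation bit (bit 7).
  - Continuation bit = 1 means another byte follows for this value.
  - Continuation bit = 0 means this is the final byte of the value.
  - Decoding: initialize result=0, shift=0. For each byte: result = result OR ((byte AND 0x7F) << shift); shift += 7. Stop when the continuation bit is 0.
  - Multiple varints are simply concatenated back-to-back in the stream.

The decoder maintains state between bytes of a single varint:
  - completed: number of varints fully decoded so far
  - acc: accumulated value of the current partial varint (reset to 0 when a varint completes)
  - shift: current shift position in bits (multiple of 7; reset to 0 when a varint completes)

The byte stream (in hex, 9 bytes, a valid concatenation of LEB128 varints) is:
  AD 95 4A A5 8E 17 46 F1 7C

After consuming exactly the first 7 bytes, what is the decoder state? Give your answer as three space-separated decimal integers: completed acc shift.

byte[0]=0xAD cont=1 payload=0x2D: acc |= 45<<0 -> completed=0 acc=45 shift=7
byte[1]=0x95 cont=1 payload=0x15: acc |= 21<<7 -> completed=0 acc=2733 shift=14
byte[2]=0x4A cont=0 payload=0x4A: varint #1 complete (value=1215149); reset -> completed=1 acc=0 shift=0
byte[3]=0xA5 cont=1 payload=0x25: acc |= 37<<0 -> completed=1 acc=37 shift=7
byte[4]=0x8E cont=1 payload=0x0E: acc |= 14<<7 -> completed=1 acc=1829 shift=14
byte[5]=0x17 cont=0 payload=0x17: varint #2 complete (value=378661); reset -> completed=2 acc=0 shift=0
byte[6]=0x46 cont=0 payload=0x46: varint #3 complete (value=70); reset -> completed=3 acc=0 shift=0

Answer: 3 0 0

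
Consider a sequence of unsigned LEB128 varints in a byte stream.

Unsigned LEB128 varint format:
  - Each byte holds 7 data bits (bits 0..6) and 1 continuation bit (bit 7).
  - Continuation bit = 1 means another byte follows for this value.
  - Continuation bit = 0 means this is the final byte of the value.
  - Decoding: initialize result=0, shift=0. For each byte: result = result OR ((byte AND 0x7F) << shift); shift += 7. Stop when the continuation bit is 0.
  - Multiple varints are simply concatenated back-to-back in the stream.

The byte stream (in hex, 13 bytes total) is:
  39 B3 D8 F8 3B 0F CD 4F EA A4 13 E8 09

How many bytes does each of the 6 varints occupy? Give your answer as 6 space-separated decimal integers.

Answer: 1 4 1 2 3 2

Derivation:
  byte[0]=0x39 cont=0 payload=0x39=57: acc |= 57<<0 -> acc=57 shift=7 [end]
Varint 1: bytes[0:1] = 39 -> value 57 (1 byte(s))
  byte[1]=0xB3 cont=1 payload=0x33=51: acc |= 51<<0 -> acc=51 shift=7
  byte[2]=0xD8 cont=1 payload=0x58=88: acc |= 88<<7 -> acc=11315 shift=14
  byte[3]=0xF8 cont=1 payload=0x78=120: acc |= 120<<14 -> acc=1977395 shift=21
  byte[4]=0x3B cont=0 payload=0x3B=59: acc |= 59<<21 -> acc=125709363 shift=28 [end]
Varint 2: bytes[1:5] = B3 D8 F8 3B -> value 125709363 (4 byte(s))
  byte[5]=0x0F cont=0 payload=0x0F=15: acc |= 15<<0 -> acc=15 shift=7 [end]
Varint 3: bytes[5:6] = 0F -> value 15 (1 byte(s))
  byte[6]=0xCD cont=1 payload=0x4D=77: acc |= 77<<0 -> acc=77 shift=7
  byte[7]=0x4F cont=0 payload=0x4F=79: acc |= 79<<7 -> acc=10189 shift=14 [end]
Varint 4: bytes[6:8] = CD 4F -> value 10189 (2 byte(s))
  byte[8]=0xEA cont=1 payload=0x6A=106: acc |= 106<<0 -> acc=106 shift=7
  byte[9]=0xA4 cont=1 payload=0x24=36: acc |= 36<<7 -> acc=4714 shift=14
  byte[10]=0x13 cont=0 payload=0x13=19: acc |= 19<<14 -> acc=316010 shift=21 [end]
Varint 5: bytes[8:11] = EA A4 13 -> value 316010 (3 byte(s))
  byte[11]=0xE8 cont=1 payload=0x68=104: acc |= 104<<0 -> acc=104 shift=7
  byte[12]=0x09 cont=0 payload=0x09=9: acc |= 9<<7 -> acc=1256 shift=14 [end]
Varint 6: bytes[11:13] = E8 09 -> value 1256 (2 byte(s))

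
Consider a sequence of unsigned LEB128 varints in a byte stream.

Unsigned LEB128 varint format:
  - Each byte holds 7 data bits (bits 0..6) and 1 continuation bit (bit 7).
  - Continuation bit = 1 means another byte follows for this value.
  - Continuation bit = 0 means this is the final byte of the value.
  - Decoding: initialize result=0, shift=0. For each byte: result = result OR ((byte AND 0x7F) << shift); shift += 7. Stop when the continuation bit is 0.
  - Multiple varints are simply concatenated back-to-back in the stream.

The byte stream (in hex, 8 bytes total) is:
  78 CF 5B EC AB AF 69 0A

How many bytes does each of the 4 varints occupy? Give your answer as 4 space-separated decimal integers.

  byte[0]=0x78 cont=0 payload=0x78=120: acc |= 120<<0 -> acc=120 shift=7 [end]
Varint 1: bytes[0:1] = 78 -> value 120 (1 byte(s))
  byte[1]=0xCF cont=1 payload=0x4F=79: acc |= 79<<0 -> acc=79 shift=7
  byte[2]=0x5B cont=0 payload=0x5B=91: acc |= 91<<7 -> acc=11727 shift=14 [end]
Varint 2: bytes[1:3] = CF 5B -> value 11727 (2 byte(s))
  byte[3]=0xEC cont=1 payload=0x6C=108: acc |= 108<<0 -> acc=108 shift=7
  byte[4]=0xAB cont=1 payload=0x2B=43: acc |= 43<<7 -> acc=5612 shift=14
  byte[5]=0xAF cont=1 payload=0x2F=47: acc |= 47<<14 -> acc=775660 shift=21
  byte[6]=0x69 cont=0 payload=0x69=105: acc |= 105<<21 -> acc=220976620 shift=28 [end]
Varint 3: bytes[3:7] = EC AB AF 69 -> value 220976620 (4 byte(s))
  byte[7]=0x0A cont=0 payload=0x0A=10: acc |= 10<<0 -> acc=10 shift=7 [end]
Varint 4: bytes[7:8] = 0A -> value 10 (1 byte(s))

Answer: 1 2 4 1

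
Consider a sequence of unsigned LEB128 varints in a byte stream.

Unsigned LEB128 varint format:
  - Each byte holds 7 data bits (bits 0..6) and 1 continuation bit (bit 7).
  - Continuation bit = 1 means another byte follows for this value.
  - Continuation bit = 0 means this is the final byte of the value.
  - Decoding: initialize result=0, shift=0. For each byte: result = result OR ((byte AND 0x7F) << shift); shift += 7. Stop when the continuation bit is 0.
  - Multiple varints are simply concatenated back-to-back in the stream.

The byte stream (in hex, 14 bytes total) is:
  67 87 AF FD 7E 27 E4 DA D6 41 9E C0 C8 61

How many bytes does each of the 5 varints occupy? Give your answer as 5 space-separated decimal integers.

  byte[0]=0x67 cont=0 payload=0x67=103: acc |= 103<<0 -> acc=103 shift=7 [end]
Varint 1: bytes[0:1] = 67 -> value 103 (1 byte(s))
  byte[1]=0x87 cont=1 payload=0x07=7: acc |= 7<<0 -> acc=7 shift=7
  byte[2]=0xAF cont=1 payload=0x2F=47: acc |= 47<<7 -> acc=6023 shift=14
  byte[3]=0xFD cont=1 payload=0x7D=125: acc |= 125<<14 -> acc=2054023 shift=21
  byte[4]=0x7E cont=0 payload=0x7E=126: acc |= 126<<21 -> acc=266295175 shift=28 [end]
Varint 2: bytes[1:5] = 87 AF FD 7E -> value 266295175 (4 byte(s))
  byte[5]=0x27 cont=0 payload=0x27=39: acc |= 39<<0 -> acc=39 shift=7 [end]
Varint 3: bytes[5:6] = 27 -> value 39 (1 byte(s))
  byte[6]=0xE4 cont=1 payload=0x64=100: acc |= 100<<0 -> acc=100 shift=7
  byte[7]=0xDA cont=1 payload=0x5A=90: acc |= 90<<7 -> acc=11620 shift=14
  byte[8]=0xD6 cont=1 payload=0x56=86: acc |= 86<<14 -> acc=1420644 shift=21
  byte[9]=0x41 cont=0 payload=0x41=65: acc |= 65<<21 -> acc=137735524 shift=28 [end]
Varint 4: bytes[6:10] = E4 DA D6 41 -> value 137735524 (4 byte(s))
  byte[10]=0x9E cont=1 payload=0x1E=30: acc |= 30<<0 -> acc=30 shift=7
  byte[11]=0xC0 cont=1 payload=0x40=64: acc |= 64<<7 -> acc=8222 shift=14
  byte[12]=0xC8 cont=1 payload=0x48=72: acc |= 72<<14 -> acc=1187870 shift=21
  byte[13]=0x61 cont=0 payload=0x61=97: acc |= 97<<21 -> acc=204611614 shift=28 [end]
Varint 5: bytes[10:14] = 9E C0 C8 61 -> value 204611614 (4 byte(s))

Answer: 1 4 1 4 4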